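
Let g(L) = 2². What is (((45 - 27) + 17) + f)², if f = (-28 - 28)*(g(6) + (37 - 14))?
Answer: 2181529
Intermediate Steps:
g(L) = 4
f = -1512 (f = (-28 - 28)*(4 + (37 - 14)) = -56*(4 + 23) = -56*27 = -1512)
(((45 - 27) + 17) + f)² = (((45 - 27) + 17) - 1512)² = ((18 + 17) - 1512)² = (35 - 1512)² = (-1477)² = 2181529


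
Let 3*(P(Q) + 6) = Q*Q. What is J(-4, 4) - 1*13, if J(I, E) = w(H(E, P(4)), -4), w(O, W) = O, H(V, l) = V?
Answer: -9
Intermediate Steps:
P(Q) = -6 + Q²/3 (P(Q) = -6 + (Q*Q)/3 = -6 + Q²/3)
J(I, E) = E
J(-4, 4) - 1*13 = 4 - 1*13 = 4 - 13 = -9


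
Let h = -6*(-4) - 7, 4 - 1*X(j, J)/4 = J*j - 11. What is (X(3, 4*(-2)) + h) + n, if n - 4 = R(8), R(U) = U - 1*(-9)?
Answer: 194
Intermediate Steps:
X(j, J) = 60 - 4*J*j (X(j, J) = 16 - 4*(J*j - 11) = 16 - 4*(-11 + J*j) = 16 + (44 - 4*J*j) = 60 - 4*J*j)
h = 17 (h = 24 - 7 = 17)
R(U) = 9 + U (R(U) = U + 9 = 9 + U)
n = 21 (n = 4 + (9 + 8) = 4 + 17 = 21)
(X(3, 4*(-2)) + h) + n = ((60 - 4*4*(-2)*3) + 17) + 21 = ((60 - 4*(-8)*3) + 17) + 21 = ((60 + 96) + 17) + 21 = (156 + 17) + 21 = 173 + 21 = 194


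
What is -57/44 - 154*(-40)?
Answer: 270983/44 ≈ 6158.7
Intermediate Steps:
-57/44 - 154*(-40) = -57*1/44 + 6160 = -57/44 + 6160 = 270983/44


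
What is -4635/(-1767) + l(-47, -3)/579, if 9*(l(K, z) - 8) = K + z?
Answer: 8063953/3069279 ≈ 2.6273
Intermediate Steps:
l(K, z) = 8 + K/9 + z/9 (l(K, z) = 8 + (K + z)/9 = 8 + (K/9 + z/9) = 8 + K/9 + z/9)
-4635/(-1767) + l(-47, -3)/579 = -4635/(-1767) + (8 + (1/9)*(-47) + (1/9)*(-3))/579 = -4635*(-1/1767) + (8 - 47/9 - 1/3)*(1/579) = 1545/589 + (22/9)*(1/579) = 1545/589 + 22/5211 = 8063953/3069279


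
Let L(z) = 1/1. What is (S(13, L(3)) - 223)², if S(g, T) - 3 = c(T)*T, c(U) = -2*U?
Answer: 49284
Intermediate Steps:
L(z) = 1
S(g, T) = 3 - 2*T² (S(g, T) = 3 + (-2*T)*T = 3 - 2*T²)
(S(13, L(3)) - 223)² = ((3 - 2*1²) - 223)² = ((3 - 2*1) - 223)² = ((3 - 2) - 223)² = (1 - 223)² = (-222)² = 49284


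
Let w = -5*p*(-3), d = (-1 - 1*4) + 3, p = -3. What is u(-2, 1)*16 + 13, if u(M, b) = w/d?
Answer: 373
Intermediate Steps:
d = -2 (d = (-1 - 4) + 3 = -5 + 3 = -2)
w = -45 (w = -5*(-3)*(-3) = 15*(-3) = -45)
u(M, b) = 45/2 (u(M, b) = -45/(-2) = -45*(-1/2) = 45/2)
u(-2, 1)*16 + 13 = (45/2)*16 + 13 = 360 + 13 = 373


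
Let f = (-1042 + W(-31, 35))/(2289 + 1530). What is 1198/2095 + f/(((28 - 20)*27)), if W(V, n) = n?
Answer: 51901333/90956520 ≈ 0.57062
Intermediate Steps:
f = -53/201 (f = (-1042 + 35)/(2289 + 1530) = -1007/3819 = -1007*1/3819 = -53/201 ≈ -0.26368)
1198/2095 + f/(((28 - 20)*27)) = 1198/2095 - 53*1/(27*(28 - 20))/201 = 1198*(1/2095) - 53/(201*(8*27)) = 1198/2095 - 53/201/216 = 1198/2095 - 53/201*1/216 = 1198/2095 - 53/43416 = 51901333/90956520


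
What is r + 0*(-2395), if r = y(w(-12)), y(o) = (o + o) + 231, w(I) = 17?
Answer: 265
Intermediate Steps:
y(o) = 231 + 2*o (y(o) = 2*o + 231 = 231 + 2*o)
r = 265 (r = 231 + 2*17 = 231 + 34 = 265)
r + 0*(-2395) = 265 + 0*(-2395) = 265 + 0 = 265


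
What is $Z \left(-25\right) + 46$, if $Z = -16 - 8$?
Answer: $646$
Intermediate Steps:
$Z = -24$
$Z \left(-25\right) + 46 = \left(-24\right) \left(-25\right) + 46 = 600 + 46 = 646$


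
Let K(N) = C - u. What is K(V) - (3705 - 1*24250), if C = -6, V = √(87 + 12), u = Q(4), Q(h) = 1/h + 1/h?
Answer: 41077/2 ≈ 20539.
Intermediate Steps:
Q(h) = 2/h (Q(h) = 1/h + 1/h = 2/h)
u = ½ (u = 2/4 = 2*(¼) = ½ ≈ 0.50000)
V = 3*√11 (V = √99 = 3*√11 ≈ 9.9499)
K(N) = -13/2 (K(N) = -6 - 1*½ = -6 - ½ = -13/2)
K(V) - (3705 - 1*24250) = -13/2 - (3705 - 1*24250) = -13/2 - (3705 - 24250) = -13/2 - 1*(-20545) = -13/2 + 20545 = 41077/2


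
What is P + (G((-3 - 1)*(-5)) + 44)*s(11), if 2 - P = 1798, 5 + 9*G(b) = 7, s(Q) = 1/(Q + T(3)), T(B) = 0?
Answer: -177406/99 ≈ -1792.0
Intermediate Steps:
s(Q) = 1/Q (s(Q) = 1/(Q + 0) = 1/Q)
G(b) = 2/9 (G(b) = -5/9 + (1/9)*7 = -5/9 + 7/9 = 2/9)
P = -1796 (P = 2 - 1*1798 = 2 - 1798 = -1796)
P + (G((-3 - 1)*(-5)) + 44)*s(11) = -1796 + (2/9 + 44)/11 = -1796 + (398/9)*(1/11) = -1796 + 398/99 = -177406/99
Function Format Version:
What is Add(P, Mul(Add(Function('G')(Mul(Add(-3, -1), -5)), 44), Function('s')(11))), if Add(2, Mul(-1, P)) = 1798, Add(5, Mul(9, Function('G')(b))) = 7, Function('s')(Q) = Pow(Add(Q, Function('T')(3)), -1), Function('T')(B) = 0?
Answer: Rational(-177406, 99) ≈ -1792.0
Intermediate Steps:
Function('s')(Q) = Pow(Q, -1) (Function('s')(Q) = Pow(Add(Q, 0), -1) = Pow(Q, -1))
Function('G')(b) = Rational(2, 9) (Function('G')(b) = Add(Rational(-5, 9), Mul(Rational(1, 9), 7)) = Add(Rational(-5, 9), Rational(7, 9)) = Rational(2, 9))
P = -1796 (P = Add(2, Mul(-1, 1798)) = Add(2, -1798) = -1796)
Add(P, Mul(Add(Function('G')(Mul(Add(-3, -1), -5)), 44), Function('s')(11))) = Add(-1796, Mul(Add(Rational(2, 9), 44), Pow(11, -1))) = Add(-1796, Mul(Rational(398, 9), Rational(1, 11))) = Add(-1796, Rational(398, 99)) = Rational(-177406, 99)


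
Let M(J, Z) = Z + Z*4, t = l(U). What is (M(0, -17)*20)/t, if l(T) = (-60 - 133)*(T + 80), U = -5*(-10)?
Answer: 170/2509 ≈ 0.067756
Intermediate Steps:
U = 50
l(T) = -15440 - 193*T (l(T) = -193*(80 + T) = -15440 - 193*T)
t = -25090 (t = -15440 - 193*50 = -15440 - 9650 = -25090)
M(J, Z) = 5*Z (M(J, Z) = Z + 4*Z = 5*Z)
(M(0, -17)*20)/t = ((5*(-17))*20)/(-25090) = -85*20*(-1/25090) = -1700*(-1/25090) = 170/2509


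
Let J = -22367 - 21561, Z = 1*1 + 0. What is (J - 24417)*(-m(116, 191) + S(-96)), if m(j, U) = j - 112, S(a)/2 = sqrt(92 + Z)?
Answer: 273380 - 136690*sqrt(93) ≈ -1.0448e+6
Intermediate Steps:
Z = 1 (Z = 1 + 0 = 1)
J = -43928
S(a) = 2*sqrt(93) (S(a) = 2*sqrt(92 + 1) = 2*sqrt(93))
m(j, U) = -112 + j
(J - 24417)*(-m(116, 191) + S(-96)) = (-43928 - 24417)*(-(-112 + 116) + 2*sqrt(93)) = -68345*(-1*4 + 2*sqrt(93)) = -68345*(-4 + 2*sqrt(93)) = 273380 - 136690*sqrt(93)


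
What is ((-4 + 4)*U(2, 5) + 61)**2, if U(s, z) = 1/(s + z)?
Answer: 3721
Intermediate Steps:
((-4 + 4)*U(2, 5) + 61)**2 = ((-4 + 4)/(2 + 5) + 61)**2 = (0/7 + 61)**2 = (0*(1/7) + 61)**2 = (0 + 61)**2 = 61**2 = 3721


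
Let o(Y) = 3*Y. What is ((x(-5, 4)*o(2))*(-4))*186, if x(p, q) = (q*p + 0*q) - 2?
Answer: 98208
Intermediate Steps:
x(p, q) = -2 + p*q (x(p, q) = (p*q + 0) - 2 = p*q - 2 = -2 + p*q)
((x(-5, 4)*o(2))*(-4))*186 = (((-2 - 5*4)*(3*2))*(-4))*186 = (((-2 - 20)*6)*(-4))*186 = (-22*6*(-4))*186 = -132*(-4)*186 = 528*186 = 98208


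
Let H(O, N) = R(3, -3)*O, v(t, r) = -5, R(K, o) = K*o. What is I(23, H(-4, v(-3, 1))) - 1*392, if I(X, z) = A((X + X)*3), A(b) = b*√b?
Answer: -392 + 138*√138 ≈ 1229.1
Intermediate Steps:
H(O, N) = -9*O (H(O, N) = (3*(-3))*O = -9*O)
A(b) = b^(3/2)
I(X, z) = 6*√6*X^(3/2) (I(X, z) = ((X + X)*3)^(3/2) = ((2*X)*3)^(3/2) = (6*X)^(3/2) = 6*√6*X^(3/2))
I(23, H(-4, v(-3, 1))) - 1*392 = 6*√6*23^(3/2) - 1*392 = 6*√6*(23*√23) - 392 = 138*√138 - 392 = -392 + 138*√138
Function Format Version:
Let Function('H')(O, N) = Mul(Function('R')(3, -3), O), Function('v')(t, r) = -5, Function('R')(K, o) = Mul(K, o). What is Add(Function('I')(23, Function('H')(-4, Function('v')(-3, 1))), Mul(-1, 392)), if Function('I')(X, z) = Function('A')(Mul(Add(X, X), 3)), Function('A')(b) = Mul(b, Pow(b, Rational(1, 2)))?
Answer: Add(-392, Mul(138, Pow(138, Rational(1, 2)))) ≈ 1229.1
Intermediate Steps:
Function('H')(O, N) = Mul(-9, O) (Function('H')(O, N) = Mul(Mul(3, -3), O) = Mul(-9, O))
Function('A')(b) = Pow(b, Rational(3, 2))
Function('I')(X, z) = Mul(6, Pow(6, Rational(1, 2)), Pow(X, Rational(3, 2))) (Function('I')(X, z) = Pow(Mul(Add(X, X), 3), Rational(3, 2)) = Pow(Mul(Mul(2, X), 3), Rational(3, 2)) = Pow(Mul(6, X), Rational(3, 2)) = Mul(6, Pow(6, Rational(1, 2)), Pow(X, Rational(3, 2))))
Add(Function('I')(23, Function('H')(-4, Function('v')(-3, 1))), Mul(-1, 392)) = Add(Mul(6, Pow(6, Rational(1, 2)), Pow(23, Rational(3, 2))), Mul(-1, 392)) = Add(Mul(6, Pow(6, Rational(1, 2)), Mul(23, Pow(23, Rational(1, 2)))), -392) = Add(Mul(138, Pow(138, Rational(1, 2))), -392) = Add(-392, Mul(138, Pow(138, Rational(1, 2))))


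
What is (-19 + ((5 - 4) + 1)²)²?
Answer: 225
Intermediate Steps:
(-19 + ((5 - 4) + 1)²)² = (-19 + (1 + 1)²)² = (-19 + 2²)² = (-19 + 4)² = (-15)² = 225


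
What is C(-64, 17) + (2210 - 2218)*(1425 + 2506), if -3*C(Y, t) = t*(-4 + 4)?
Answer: -31448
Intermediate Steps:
C(Y, t) = 0 (C(Y, t) = -t*(-4 + 4)/3 = -t*0/3 = -⅓*0 = 0)
C(-64, 17) + (2210 - 2218)*(1425 + 2506) = 0 + (2210 - 2218)*(1425 + 2506) = 0 - 8*3931 = 0 - 31448 = -31448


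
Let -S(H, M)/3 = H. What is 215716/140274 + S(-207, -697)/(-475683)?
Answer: 17087553979/11120992857 ≈ 1.5365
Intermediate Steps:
S(H, M) = -3*H
215716/140274 + S(-207, -697)/(-475683) = 215716/140274 - 3*(-207)/(-475683) = 215716*(1/140274) + 621*(-1/475683) = 107858/70137 - 207/158561 = 17087553979/11120992857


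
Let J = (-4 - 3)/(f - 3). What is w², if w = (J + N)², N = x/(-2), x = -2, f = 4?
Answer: 1296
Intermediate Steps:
J = -7 (J = (-4 - 3)/(4 - 3) = -7/1 = 1*(-7) = -7)
N = 1 (N = -2/(-2) = -2*(-½) = 1)
w = 36 (w = (-7 + 1)² = (-6)² = 36)
w² = 36² = 1296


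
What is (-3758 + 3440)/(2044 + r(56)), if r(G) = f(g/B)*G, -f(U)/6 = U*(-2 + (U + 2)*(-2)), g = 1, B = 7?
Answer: -1113/8210 ≈ -0.13557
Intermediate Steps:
f(U) = -6*U*(-6 - 2*U) (f(U) = -6*U*(-2 + (U + 2)*(-2)) = -6*U*(-2 + (2 + U)*(-2)) = -6*U*(-2 + (-4 - 2*U)) = -6*U*(-6 - 2*U))
r(G) = 264*G/49 (r(G) = (12*(1/7)*(3 + 1/7))*G = (12*(1*(⅐))*(3 + 1*(⅐)))*G = (12*(⅐)*(3 + ⅐))*G = (12*(⅐)*(22/7))*G = 264*G/49)
(-3758 + 3440)/(2044 + r(56)) = (-3758 + 3440)/(2044 + (264/49)*56) = -318/(2044 + 2112/7) = -318/16420/7 = -318*7/16420 = -1113/8210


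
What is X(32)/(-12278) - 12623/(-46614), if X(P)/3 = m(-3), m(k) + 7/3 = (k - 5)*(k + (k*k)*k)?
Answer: 30437353/143081673 ≈ 0.21273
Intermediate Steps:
m(k) = -7/3 + (-5 + k)*(k + k³) (m(k) = -7/3 + (k - 5)*(k + (k*k)*k) = -7/3 + (-5 + k)*(k + k²*k) = -7/3 + (-5 + k)*(k + k³))
X(P) = 713 (X(P) = 3*(-7/3 + (-3)² + (-3)⁴ - 5*(-3) - 5*(-3)³) = 3*(-7/3 + 9 + 81 + 15 - 5*(-27)) = 3*(-7/3 + 9 + 81 + 15 + 135) = 3*(713/3) = 713)
X(32)/(-12278) - 12623/(-46614) = 713/(-12278) - 12623/(-46614) = 713*(-1/12278) - 12623*(-1/46614) = -713/12278 + 12623/46614 = 30437353/143081673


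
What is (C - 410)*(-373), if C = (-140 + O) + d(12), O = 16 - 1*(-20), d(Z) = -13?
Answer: 196571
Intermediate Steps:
O = 36 (O = 16 + 20 = 36)
C = -117 (C = (-140 + 36) - 13 = -104 - 13 = -117)
(C - 410)*(-373) = (-117 - 410)*(-373) = -527*(-373) = 196571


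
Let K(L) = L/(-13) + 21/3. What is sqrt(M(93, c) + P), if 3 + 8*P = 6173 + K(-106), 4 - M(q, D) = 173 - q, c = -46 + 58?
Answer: sqrt(1885078)/52 ≈ 26.404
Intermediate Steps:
c = 12
K(L) = 7 - L/13 (K(L) = L*(-1/13) + 21*(1/3) = -L/13 + 7 = 7 - L/13)
M(q, D) = -169 + q (M(q, D) = 4 - (173 - q) = 4 + (-173 + q) = -169 + q)
P = 80407/104 (P = -3/8 + (6173 + (7 - 1/13*(-106)))/8 = -3/8 + (6173 + (7 + 106/13))/8 = -3/8 + (6173 + 197/13)/8 = -3/8 + (1/8)*(80446/13) = -3/8 + 40223/52 = 80407/104 ≈ 773.14)
sqrt(M(93, c) + P) = sqrt((-169 + 93) + 80407/104) = sqrt(-76 + 80407/104) = sqrt(72503/104) = sqrt(1885078)/52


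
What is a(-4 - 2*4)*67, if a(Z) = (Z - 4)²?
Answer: 17152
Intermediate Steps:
a(Z) = (-4 + Z)²
a(-4 - 2*4)*67 = (-4 + (-4 - 2*4))²*67 = (-4 + (-4 - 8))²*67 = (-4 - 12)²*67 = (-16)²*67 = 256*67 = 17152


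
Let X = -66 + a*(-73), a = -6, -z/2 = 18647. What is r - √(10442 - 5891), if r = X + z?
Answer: -36922 - √4551 ≈ -36989.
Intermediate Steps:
z = -37294 (z = -2*18647 = -37294)
X = 372 (X = -66 - 6*(-73) = -66 + 438 = 372)
r = -36922 (r = 372 - 37294 = -36922)
r - √(10442 - 5891) = -36922 - √(10442 - 5891) = -36922 - √4551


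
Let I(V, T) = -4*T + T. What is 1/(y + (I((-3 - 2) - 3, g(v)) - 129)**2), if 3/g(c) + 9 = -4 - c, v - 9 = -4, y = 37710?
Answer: 4/216889 ≈ 1.8443e-5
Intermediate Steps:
v = 5 (v = 9 - 4 = 5)
g(c) = 3/(-13 - c) (g(c) = 3/(-9 + (-4 - c)) = 3/(-13 - c))
I(V, T) = -3*T
1/(y + (I((-3 - 2) - 3, g(v)) - 129)**2) = 1/(37710 + (-(-9)/(13 + 5) - 129)**2) = 1/(37710 + (-(-9)/18 - 129)**2) = 1/(37710 + (-3*(-1/6) - 129)**2) = 1/(37710 + (1/2 - 129)**2) = 1/(37710 + (-257/2)**2) = 1/(37710 + 66049/4) = 1/(216889/4) = 4/216889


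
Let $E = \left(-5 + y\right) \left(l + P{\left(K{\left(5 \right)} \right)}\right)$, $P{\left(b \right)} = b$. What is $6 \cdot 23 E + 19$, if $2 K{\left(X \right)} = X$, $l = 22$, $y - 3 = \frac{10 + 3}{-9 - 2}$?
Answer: $- \frac{118126}{11} \approx -10739.0$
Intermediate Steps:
$y = \frac{20}{11}$ ($y = 3 + \frac{10 + 3}{-9 - 2} = 3 + \frac{13}{-11} = 3 + 13 \left(- \frac{1}{11}\right) = 3 - \frac{13}{11} = \frac{20}{11} \approx 1.8182$)
$K{\left(X \right)} = \frac{X}{2}$
$E = - \frac{1715}{22}$ ($E = \left(-5 + \frac{20}{11}\right) \left(22 + \frac{1}{2} \cdot 5\right) = - \frac{35 \left(22 + \frac{5}{2}\right)}{11} = \left(- \frac{35}{11}\right) \frac{49}{2} = - \frac{1715}{22} \approx -77.955$)
$6 \cdot 23 E + 19 = 6 \cdot 23 \left(- \frac{1715}{22}\right) + 19 = 138 \left(- \frac{1715}{22}\right) + 19 = - \frac{118335}{11} + 19 = - \frac{118126}{11}$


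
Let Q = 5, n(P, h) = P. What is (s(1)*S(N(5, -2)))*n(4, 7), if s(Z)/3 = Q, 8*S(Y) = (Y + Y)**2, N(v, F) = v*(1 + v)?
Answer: 27000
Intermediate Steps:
S(Y) = Y**2/2 (S(Y) = (Y + Y)**2/8 = (2*Y)**2/8 = (4*Y**2)/8 = Y**2/2)
s(Z) = 15 (s(Z) = 3*5 = 15)
(s(1)*S(N(5, -2)))*n(4, 7) = (15*((5*(1 + 5))**2/2))*4 = (15*((5*6)**2/2))*4 = (15*((1/2)*30**2))*4 = (15*((1/2)*900))*4 = (15*450)*4 = 6750*4 = 27000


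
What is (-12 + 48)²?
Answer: 1296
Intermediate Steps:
(-12 + 48)² = 36² = 1296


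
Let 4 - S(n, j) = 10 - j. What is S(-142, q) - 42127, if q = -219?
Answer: -42352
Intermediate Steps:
S(n, j) = -6 + j (S(n, j) = 4 - (10 - j) = 4 + (-10 + j) = -6 + j)
S(-142, q) - 42127 = (-6 - 219) - 42127 = -225 - 42127 = -42352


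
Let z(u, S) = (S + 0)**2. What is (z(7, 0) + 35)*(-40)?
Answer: -1400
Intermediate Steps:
z(u, S) = S**2
(z(7, 0) + 35)*(-40) = (0**2 + 35)*(-40) = (0 + 35)*(-40) = 35*(-40) = -1400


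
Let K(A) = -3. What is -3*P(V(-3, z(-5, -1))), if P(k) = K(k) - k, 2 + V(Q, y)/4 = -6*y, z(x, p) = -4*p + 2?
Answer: -447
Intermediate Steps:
z(x, p) = 2 - 4*p
V(Q, y) = -8 - 24*y (V(Q, y) = -8 + 4*(-6*y) = -8 - 24*y)
P(k) = -3 - k
-3*P(V(-3, z(-5, -1))) = -3*(-3 - (-8 - 24*(2 - 4*(-1)))) = -3*(-3 - (-8 - 24*(2 + 4))) = -3*(-3 - (-8 - 24*6)) = -3*(-3 - (-8 - 144)) = -3*(-3 - 1*(-152)) = -3*(-3 + 152) = -3*149 = -447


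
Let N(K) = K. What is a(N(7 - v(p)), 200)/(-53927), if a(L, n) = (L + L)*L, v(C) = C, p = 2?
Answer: -50/53927 ≈ -0.00092718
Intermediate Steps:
a(L, n) = 2*L² (a(L, n) = (2*L)*L = 2*L²)
a(N(7 - v(p)), 200)/(-53927) = (2*(7 - 1*2)²)/(-53927) = (2*(7 - 2)²)*(-1/53927) = (2*5²)*(-1/53927) = (2*25)*(-1/53927) = 50*(-1/53927) = -50/53927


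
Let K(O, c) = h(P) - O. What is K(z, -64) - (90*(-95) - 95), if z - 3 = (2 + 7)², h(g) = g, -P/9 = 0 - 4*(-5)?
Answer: 8381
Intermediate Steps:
P = -180 (P = -9*(0 - 4*(-5)) = -9*(0 + 20) = -9*20 = -180)
z = 84 (z = 3 + (2 + 7)² = 3 + 9² = 3 + 81 = 84)
K(O, c) = -180 - O
K(z, -64) - (90*(-95) - 95) = (-180 - 1*84) - (90*(-95) - 95) = (-180 - 84) - (-8550 - 95) = -264 - 1*(-8645) = -264 + 8645 = 8381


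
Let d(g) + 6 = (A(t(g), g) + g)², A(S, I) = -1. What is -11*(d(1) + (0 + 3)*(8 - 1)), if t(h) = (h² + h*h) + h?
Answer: -165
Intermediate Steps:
t(h) = h + 2*h² (t(h) = (h² + h²) + h = 2*h² + h = h + 2*h²)
d(g) = -6 + (-1 + g)²
-11*(d(1) + (0 + 3)*(8 - 1)) = -11*((-6 + (-1 + 1)²) + (0 + 3)*(8 - 1)) = -11*((-6 + 0²) + 3*7) = -11*((-6 + 0) + 21) = -11*(-6 + 21) = -11*15 = -165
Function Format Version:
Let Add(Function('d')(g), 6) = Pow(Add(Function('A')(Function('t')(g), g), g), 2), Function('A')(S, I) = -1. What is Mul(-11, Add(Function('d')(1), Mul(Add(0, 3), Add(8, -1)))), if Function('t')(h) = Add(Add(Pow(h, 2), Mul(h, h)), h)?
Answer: -165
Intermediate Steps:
Function('t')(h) = Add(h, Mul(2, Pow(h, 2))) (Function('t')(h) = Add(Add(Pow(h, 2), Pow(h, 2)), h) = Add(Mul(2, Pow(h, 2)), h) = Add(h, Mul(2, Pow(h, 2))))
Function('d')(g) = Add(-6, Pow(Add(-1, g), 2))
Mul(-11, Add(Function('d')(1), Mul(Add(0, 3), Add(8, -1)))) = Mul(-11, Add(Add(-6, Pow(Add(-1, 1), 2)), Mul(Add(0, 3), Add(8, -1)))) = Mul(-11, Add(Add(-6, Pow(0, 2)), Mul(3, 7))) = Mul(-11, Add(Add(-6, 0), 21)) = Mul(-11, Add(-6, 21)) = Mul(-11, 15) = -165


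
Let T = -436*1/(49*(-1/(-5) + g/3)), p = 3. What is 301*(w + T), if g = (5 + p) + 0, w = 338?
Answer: 705626/7 ≈ 1.0080e+5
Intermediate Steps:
g = 8 (g = (5 + 3) + 0 = 8 + 0 = 8)
T = -6540/2107 (T = -436*1/(49*(-1/(-5) + 8/3)) = -436*1/(49*(-1*(-1/5) + 8*(1/3))) = -436*1/(49*(1/5 + 8/3)) = -436/(49*(43/15)) = -436/2107/15 = -436*15/2107 = -6540/2107 ≈ -3.1039)
301*(w + T) = 301*(338 - 6540/2107) = 301*(705626/2107) = 705626/7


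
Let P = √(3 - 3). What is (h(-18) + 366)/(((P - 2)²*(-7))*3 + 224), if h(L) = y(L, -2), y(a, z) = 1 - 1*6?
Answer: 361/140 ≈ 2.5786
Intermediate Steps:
P = 0 (P = √0 = 0)
y(a, z) = -5 (y(a, z) = 1 - 6 = -5)
h(L) = -5
(h(-18) + 366)/(((P - 2)²*(-7))*3 + 224) = (-5 + 366)/(((0 - 2)²*(-7))*3 + 224) = 361/(((-2)²*(-7))*3 + 224) = 361/((4*(-7))*3 + 224) = 361/(-28*3 + 224) = 361/(-84 + 224) = 361/140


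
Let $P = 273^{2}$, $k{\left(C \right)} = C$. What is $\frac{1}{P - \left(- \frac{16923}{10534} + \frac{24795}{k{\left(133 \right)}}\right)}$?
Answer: $\frac{73738}{5481990993} \approx 1.3451 \cdot 10^{-5}$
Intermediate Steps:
$P = 74529$
$\frac{1}{P - \left(- \frac{16923}{10534} + \frac{24795}{k{\left(133 \right)}}\right)} = \frac{1}{74529 - \left(- \frac{16923}{10534} + \frac{1305}{7}\right)} = \frac{1}{74529 - \frac{13628409}{73738}} = \frac{1}{\frac{5481990993}{73738}} = \frac{73738}{5481990993}$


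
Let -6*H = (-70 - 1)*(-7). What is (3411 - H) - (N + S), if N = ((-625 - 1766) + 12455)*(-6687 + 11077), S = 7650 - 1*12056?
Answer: -265038361/6 ≈ -4.4173e+7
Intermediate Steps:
H = -497/6 (H = -(-70 - 1)*(-7)/6 = -(-71)*(-7)/6 = -⅙*497 = -497/6 ≈ -82.833)
S = -4406 (S = 7650 - 12056 = -4406)
N = 44180960 (N = (-2391 + 12455)*4390 = 10064*4390 = 44180960)
(3411 - H) - (N + S) = (3411 - 1*(-497/6)) - (44180960 - 4406) = (3411 + 497/6) - 1*44176554 = 20963/6 - 44176554 = -265038361/6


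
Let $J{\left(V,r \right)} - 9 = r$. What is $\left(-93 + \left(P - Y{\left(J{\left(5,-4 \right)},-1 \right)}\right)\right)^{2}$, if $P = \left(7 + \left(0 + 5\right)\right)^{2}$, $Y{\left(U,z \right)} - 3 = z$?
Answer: $2401$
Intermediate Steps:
$J{\left(V,r \right)} = 9 + r$
$Y{\left(U,z \right)} = 3 + z$
$P = 144$ ($P = \left(7 + 5\right)^{2} = 12^{2} = 144$)
$\left(-93 + \left(P - Y{\left(J{\left(5,-4 \right)},-1 \right)}\right)\right)^{2} = \left(-93 + \left(144 - \left(3 - 1\right)\right)\right)^{2} = \left(-93 + \left(144 - 2\right)\right)^{2} = \left(-93 + 142\right)^{2} = 49^{2} = 2401$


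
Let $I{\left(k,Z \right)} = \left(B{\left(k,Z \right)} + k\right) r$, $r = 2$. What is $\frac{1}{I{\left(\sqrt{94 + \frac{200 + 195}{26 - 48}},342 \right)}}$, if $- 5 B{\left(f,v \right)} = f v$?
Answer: $- \frac{5 \sqrt{36806}}{1127602} \approx -0.00085069$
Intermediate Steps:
$B{\left(f,v \right)} = - \frac{f v}{5}$
$I{\left(k,Z \right)} = 2 k - \frac{2 Z k}{5}$ ($I{\left(k,Z \right)} = \left(- \frac{k Z}{5} + k\right) 2 = \left(- \frac{Z k}{5} + k\right) 2 = \left(k - \frac{Z k}{5}\right) 2 = 2 k - \frac{2 Z k}{5}$)
$\frac{1}{I{\left(\sqrt{94 + \frac{200 + 195}{26 - 48}},342 \right)}} = \frac{1}{\frac{2}{5} \sqrt{94 + \frac{200 + 195}{26 - 48}} \left(5 - 342\right)} = \frac{1}{\frac{2}{5} \sqrt{94 + \frac{395}{-22}} \left(5 - 342\right)} = \frac{1}{\frac{2}{5} \sqrt{94 + 395 \left(- \frac{1}{22}\right)} \left(-337\right)} = \frac{1}{\frac{2}{5} \sqrt{94 - \frac{395}{22}} \left(-337\right)} = \frac{1}{\frac{2}{5} \sqrt{\frac{1673}{22}} \left(-337\right)} = \frac{1}{\frac{2}{5} \frac{\sqrt{36806}}{22} \left(-337\right)} = \frac{1}{\left(- \frac{337}{55}\right) \sqrt{36806}} = - \frac{5 \sqrt{36806}}{1127602}$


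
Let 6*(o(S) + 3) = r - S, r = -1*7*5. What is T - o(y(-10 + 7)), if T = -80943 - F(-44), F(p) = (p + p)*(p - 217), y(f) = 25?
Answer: -103898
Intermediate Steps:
F(p) = 2*p*(-217 + p) (F(p) = (2*p)*(-217 + p) = 2*p*(-217 + p))
r = -35 (r = -7*5 = -35)
o(S) = -53/6 - S/6 (o(S) = -3 + (-35 - S)/6 = -3 + (-35/6 - S/6) = -53/6 - S/6)
T = -103911 (T = -80943 - 2*(-44)*(-217 - 44) = -80943 - 2*(-44)*(-261) = -80943 - 1*22968 = -80943 - 22968 = -103911)
T - o(y(-10 + 7)) = -103911 - (-53/6 - ⅙*25) = -103911 - (-53/6 - 25/6) = -103911 - 1*(-13) = -103911 + 13 = -103898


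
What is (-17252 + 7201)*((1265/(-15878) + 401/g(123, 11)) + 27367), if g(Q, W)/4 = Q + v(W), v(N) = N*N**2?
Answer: -12700665989702477/46173224 ≈ -2.7507e+8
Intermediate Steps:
v(N) = N**3
g(Q, W) = 4*Q + 4*W**3 (g(Q, W) = 4*(Q + W**3) = 4*Q + 4*W**3)
(-17252 + 7201)*((1265/(-15878) + 401/g(123, 11)) + 27367) = (-17252 + 7201)*((1265/(-15878) + 401/(4*123 + 4*11**3)) + 27367) = -10051*((1265*(-1/15878) + 401/(492 + 4*1331)) + 27367) = -10051*((-1265/15878 + 401/(492 + 5324)) + 27367) = -10051*((-1265/15878 + 401/5816) + 27367) = -10051*(-495081/46173224 + 27367) = -10051*1263622126127/46173224 = -12700665989702477/46173224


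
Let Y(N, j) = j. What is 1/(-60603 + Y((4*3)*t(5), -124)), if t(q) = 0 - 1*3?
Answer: -1/60727 ≈ -1.6467e-5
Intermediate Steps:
t(q) = -3 (t(q) = 0 - 3 = -3)
1/(-60603 + Y((4*3)*t(5), -124)) = 1/(-60603 - 124) = 1/(-60727) = -1/60727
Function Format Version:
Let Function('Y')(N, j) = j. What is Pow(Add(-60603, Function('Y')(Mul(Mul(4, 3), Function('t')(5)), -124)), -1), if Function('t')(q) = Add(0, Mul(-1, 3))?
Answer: Rational(-1, 60727) ≈ -1.6467e-5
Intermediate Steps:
Function('t')(q) = -3 (Function('t')(q) = Add(0, -3) = -3)
Pow(Add(-60603, Function('Y')(Mul(Mul(4, 3), Function('t')(5)), -124)), -1) = Pow(Add(-60603, -124), -1) = Pow(-60727, -1) = Rational(-1, 60727)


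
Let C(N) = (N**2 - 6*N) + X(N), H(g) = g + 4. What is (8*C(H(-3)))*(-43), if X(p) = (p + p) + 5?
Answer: -688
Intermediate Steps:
H(g) = 4 + g
X(p) = 5 + 2*p (X(p) = 2*p + 5 = 5 + 2*p)
C(N) = 5 + N**2 - 4*N (C(N) = (N**2 - 6*N) + (5 + 2*N) = 5 + N**2 - 4*N)
(8*C(H(-3)))*(-43) = (8*(5 + (4 - 3)**2 - 4*(4 - 3)))*(-43) = (8*(5 + 1**2 - 4*1))*(-43) = (8*(5 + 1 - 4))*(-43) = (8*2)*(-43) = 16*(-43) = -688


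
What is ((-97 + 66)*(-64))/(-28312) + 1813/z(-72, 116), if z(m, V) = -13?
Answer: -6419431/46007 ≈ -139.53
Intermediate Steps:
((-97 + 66)*(-64))/(-28312) + 1813/z(-72, 116) = ((-97 + 66)*(-64))/(-28312) + 1813/(-13) = -31*(-64)*(-1/28312) + 1813*(-1/13) = 1984*(-1/28312) - 1813/13 = -248/3539 - 1813/13 = -6419431/46007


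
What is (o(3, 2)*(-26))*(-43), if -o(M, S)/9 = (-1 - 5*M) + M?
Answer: 130806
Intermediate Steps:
o(M, S) = 9 + 36*M (o(M, S) = -9*((-1 - 5*M) + M) = -9*(-1 - 4*M) = 9 + 36*M)
(o(3, 2)*(-26))*(-43) = ((9 + 36*3)*(-26))*(-43) = ((9 + 108)*(-26))*(-43) = (117*(-26))*(-43) = -3042*(-43) = 130806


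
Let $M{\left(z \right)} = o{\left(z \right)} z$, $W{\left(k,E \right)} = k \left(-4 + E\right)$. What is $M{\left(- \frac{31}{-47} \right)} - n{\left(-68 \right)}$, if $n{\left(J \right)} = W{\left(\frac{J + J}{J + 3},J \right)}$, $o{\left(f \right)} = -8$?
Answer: $\frac{444104}{3055} \approx 145.37$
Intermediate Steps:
$n{\left(J \right)} = \frac{2 J \left(-4 + J\right)}{3 + J}$ ($n{\left(J \right)} = \frac{J + J}{J + 3} \left(-4 + J\right) = \frac{2 J}{3 + J} \left(-4 + J\right) = \frac{2 J \left(-4 + J\right)}{3 + J}$)
$M{\left(z \right)} = - 8 z$
$M{\left(- \frac{31}{-47} \right)} - n{\left(-68 \right)} = - 8 \left(- \frac{31}{-47}\right) - 2 \left(-68\right) \frac{1}{3 - 68} \left(-4 - 68\right) = - 8 \left(\left(-31\right) \left(- \frac{1}{47}\right)\right) - 2 \left(-68\right) \frac{1}{-65} \left(-72\right) = \left(-8\right) \frac{31}{47} - 2 \left(-68\right) \left(- \frac{1}{65}\right) \left(-72\right) = - \frac{248}{47} - - \frac{9792}{65} = - \frac{248}{47} + \frac{9792}{65} = \frac{444104}{3055}$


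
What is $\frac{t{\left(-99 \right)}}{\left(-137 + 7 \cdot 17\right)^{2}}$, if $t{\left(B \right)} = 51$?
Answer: $\frac{17}{108} \approx 0.15741$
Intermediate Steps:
$\frac{t{\left(-99 \right)}}{\left(-137 + 7 \cdot 17\right)^{2}} = \frac{51}{\left(-137 + 7 \cdot 17\right)^{2}} = \frac{51}{\left(-137 + 119\right)^{2}} = \frac{51}{\left(-18\right)^{2}} = \frac{51}{324} = 51 \cdot \frac{1}{324} = \frac{17}{108}$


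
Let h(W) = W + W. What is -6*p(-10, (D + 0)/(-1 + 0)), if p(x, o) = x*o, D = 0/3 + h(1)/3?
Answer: -40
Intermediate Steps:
h(W) = 2*W
D = 2/3 (D = 0/3 + (2*1)/3 = 0*(1/3) + 2*(1/3) = 0 + 2/3 = 2/3 ≈ 0.66667)
p(x, o) = o*x
-6*p(-10, (D + 0)/(-1 + 0)) = -6*(2/3 + 0)/(-1 + 0)*(-10) = -6*(2/3)/(-1)*(-10) = -6*(2/3)*(-1)*(-10) = -(-4)*(-10) = -6*20/3 = -40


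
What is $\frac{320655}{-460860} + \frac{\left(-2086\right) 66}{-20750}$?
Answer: $\frac{1893192337}{318761500} \approx 5.9392$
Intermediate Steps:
$\frac{320655}{-460860} + \frac{\left(-2086\right) 66}{-20750} = 320655 \left(- \frac{1}{460860}\right) - - \frac{68838}{10375} = - \frac{21377}{30724} + \frac{68838}{10375} = \frac{1893192337}{318761500}$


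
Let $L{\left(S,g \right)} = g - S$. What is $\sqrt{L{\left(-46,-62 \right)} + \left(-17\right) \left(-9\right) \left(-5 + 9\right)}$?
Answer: $2 \sqrt{149} \approx 24.413$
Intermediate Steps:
$\sqrt{L{\left(-46,-62 \right)} + \left(-17\right) \left(-9\right) \left(-5 + 9\right)} = \sqrt{\left(-62 - -46\right) + \left(-17\right) \left(-9\right) \left(-5 + 9\right)} = \sqrt{\left(-62 + 46\right) + 153 \cdot 4} = \sqrt{-16 + 612} = \sqrt{596} = 2 \sqrt{149}$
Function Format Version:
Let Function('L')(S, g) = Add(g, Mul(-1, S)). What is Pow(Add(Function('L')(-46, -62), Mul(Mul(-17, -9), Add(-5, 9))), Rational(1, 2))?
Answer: Mul(2, Pow(149, Rational(1, 2))) ≈ 24.413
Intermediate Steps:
Pow(Add(Function('L')(-46, -62), Mul(Mul(-17, -9), Add(-5, 9))), Rational(1, 2)) = Pow(Add(Add(-62, Mul(-1, -46)), Mul(Mul(-17, -9), Add(-5, 9))), Rational(1, 2)) = Pow(Add(Add(-62, 46), Mul(153, 4)), Rational(1, 2)) = Pow(Add(-16, 612), Rational(1, 2)) = Pow(596, Rational(1, 2)) = Mul(2, Pow(149, Rational(1, 2)))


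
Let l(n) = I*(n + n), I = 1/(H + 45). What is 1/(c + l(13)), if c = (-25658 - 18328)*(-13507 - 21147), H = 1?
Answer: 23/35058689425 ≈ 6.5604e-10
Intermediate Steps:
c = 1524290844 (c = -43986*(-34654) = 1524290844)
I = 1/46 (I = 1/(1 + 45) = 1/46 ≈ 0.021739)
l(n) = n/23 (l(n) = (n + n)/46 = (2*n)/46 = n/23)
1/(c + l(13)) = 1/(1524290844 + (1/23)*13) = 1/(1524290844 + 13/23) = 1/(35058689425/23) = 23/35058689425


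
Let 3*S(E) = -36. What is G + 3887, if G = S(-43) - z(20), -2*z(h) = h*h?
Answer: 4075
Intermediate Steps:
S(E) = -12 (S(E) = (1/3)*(-36) = -12)
z(h) = -h**2/2 (z(h) = -h*h/2 = -h**2/2)
G = 188 (G = -12 - (-1)*20**2/2 = -12 - (-1)*400/2 = -12 - 1*(-200) = -12 + 200 = 188)
G + 3887 = 188 + 3887 = 4075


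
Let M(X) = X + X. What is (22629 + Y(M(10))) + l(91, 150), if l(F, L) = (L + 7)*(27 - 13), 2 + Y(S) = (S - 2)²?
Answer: 25149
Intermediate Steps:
M(X) = 2*X
Y(S) = -2 + (-2 + S)² (Y(S) = -2 + (S - 2)² = -2 + (-2 + S)²)
l(F, L) = 98 + 14*L (l(F, L) = (7 + L)*14 = 98 + 14*L)
(22629 + Y(M(10))) + l(91, 150) = (22629 + (-2 + (-2 + 2*10)²)) + (98 + 14*150) = (22629 + (-2 + (-2 + 20)²)) + (98 + 2100) = (22629 + (-2 + 18²)) + 2198 = (22629 + (-2 + 324)) + 2198 = (22629 + 322) + 2198 = 22951 + 2198 = 25149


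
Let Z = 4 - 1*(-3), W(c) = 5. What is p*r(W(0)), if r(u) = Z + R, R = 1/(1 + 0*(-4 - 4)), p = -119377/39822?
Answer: -477508/19911 ≈ -23.982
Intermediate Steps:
p = -119377/39822 (p = -119377*1/39822 = -119377/39822 ≈ -2.9978)
Z = 7 (Z = 4 + 3 = 7)
R = 1 (R = 1/(1 + 0*(-8)) = 1/(1 + 0) = 1/1 = 1)
r(u) = 8 (r(u) = 7 + 1 = 8)
p*r(W(0)) = -119377/39822*8 = -477508/19911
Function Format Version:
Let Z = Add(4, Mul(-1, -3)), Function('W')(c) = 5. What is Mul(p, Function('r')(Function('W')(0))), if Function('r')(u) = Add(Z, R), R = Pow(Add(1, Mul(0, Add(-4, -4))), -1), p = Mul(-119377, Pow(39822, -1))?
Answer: Rational(-477508, 19911) ≈ -23.982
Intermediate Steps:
p = Rational(-119377, 39822) (p = Mul(-119377, Rational(1, 39822)) = Rational(-119377, 39822) ≈ -2.9978)
Z = 7 (Z = Add(4, 3) = 7)
R = 1 (R = Pow(Add(1, Mul(0, -8)), -1) = Pow(Add(1, 0), -1) = Pow(1, -1) = 1)
Function('r')(u) = 8 (Function('r')(u) = Add(7, 1) = 8)
Mul(p, Function('r')(Function('W')(0))) = Mul(Rational(-119377, 39822), 8) = Rational(-477508, 19911)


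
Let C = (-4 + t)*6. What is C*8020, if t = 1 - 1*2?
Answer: -240600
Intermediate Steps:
t = -1 (t = 1 - 2 = -1)
C = -30 (C = (-4 - 1)*6 = -5*6 = -30)
C*8020 = -30*8020 = -240600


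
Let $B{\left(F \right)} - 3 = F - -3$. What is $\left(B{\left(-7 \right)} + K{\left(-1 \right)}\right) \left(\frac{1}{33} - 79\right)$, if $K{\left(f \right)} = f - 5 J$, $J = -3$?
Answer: $- \frac{33878}{33} \approx -1026.6$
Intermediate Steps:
$B{\left(F \right)} = 6 + F$ ($B{\left(F \right)} = 3 + \left(F - -3\right) = 3 + \left(F + 3\right) = 3 + \left(3 + F\right) = 6 + F$)
$K{\left(f \right)} = 15 + f$ ($K{\left(f \right)} = f - -15 = f + 15 = 15 + f$)
$\left(B{\left(-7 \right)} + K{\left(-1 \right)}\right) \left(\frac{1}{33} - 79\right) = \left(\left(6 - 7\right) + \left(15 - 1\right)\right) \left(\frac{1}{33} - 79\right) = \left(-1 + 14\right) \left(\frac{1}{33} - 79\right) = 13 \left(- \frac{2606}{33}\right) = - \frac{33878}{33}$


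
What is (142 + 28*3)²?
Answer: 51076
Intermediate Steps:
(142 + 28*3)² = (142 + 84)² = 226² = 51076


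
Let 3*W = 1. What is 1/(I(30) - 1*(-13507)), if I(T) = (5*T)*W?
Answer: 1/13557 ≈ 7.3763e-5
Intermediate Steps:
W = 1/3 (W = (1/3)*1 = 1/3 ≈ 0.33333)
I(T) = 5*T/3 (I(T) = (5*T)*(1/3) = 5*T/3)
1/(I(30) - 1*(-13507)) = 1/((5/3)*30 - 1*(-13507)) = 1/(50 + 13507) = 1/13557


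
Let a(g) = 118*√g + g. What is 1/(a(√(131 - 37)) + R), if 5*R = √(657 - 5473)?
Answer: 5/(5*√94 + 590*94^(¼) + 4*I*√301) ≈ 0.0026481 - 9.7462e-5*I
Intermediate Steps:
a(g) = g + 118*√g
R = 4*I*√301/5 (R = √(657 - 5473)/5 = √(-4816)/5 = (4*I*√301)/5 = 4*I*√301/5 ≈ 13.879*I)
1/(a(√(131 - 37)) + R) = 1/((√(131 - 37) + 118*√(√(131 - 37))) + 4*I*√301/5) = 1/((√94 + 118*√(√94)) + 4*I*√301/5) = 1/((√94 + 118*94^(¼)) + 4*I*√301/5) = 1/(√94 + 118*94^(¼) + 4*I*√301/5)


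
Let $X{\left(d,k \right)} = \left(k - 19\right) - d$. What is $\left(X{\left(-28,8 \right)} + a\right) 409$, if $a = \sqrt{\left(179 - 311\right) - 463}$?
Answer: $6953 + 409 i \sqrt{595} \approx 6953.0 + 9976.6 i$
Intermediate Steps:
$a = i \sqrt{595}$ ($a = \sqrt{\left(179 - 311\right) - 463} = \sqrt{-132 - 463} = \sqrt{-595} = i \sqrt{595} \approx 24.393 i$)
$X{\left(d,k \right)} = -19 + k - d$ ($X{\left(d,k \right)} = \left(-19 + k\right) - d = -19 + k - d$)
$\left(X{\left(-28,8 \right)} + a\right) 409 = \left(\left(-19 + 8 - -28\right) + i \sqrt{595}\right) 409 = \left(\left(-19 + 8 + 28\right) + i \sqrt{595}\right) 409 = \left(17 + i \sqrt{595}\right) 409 = 6953 + 409 i \sqrt{595}$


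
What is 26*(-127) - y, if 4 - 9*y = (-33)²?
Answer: -28633/9 ≈ -3181.4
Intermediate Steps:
y = -1085/9 (y = 4/9 - ⅑*(-33)² = 4/9 - ⅑*1089 = 4/9 - 121 = -1085/9 ≈ -120.56)
26*(-127) - y = 26*(-127) - 1*(-1085/9) = -3302 + 1085/9 = -28633/9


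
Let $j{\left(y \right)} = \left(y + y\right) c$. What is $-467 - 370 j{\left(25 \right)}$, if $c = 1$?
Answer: $-18967$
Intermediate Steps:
$j{\left(y \right)} = 2 y$ ($j{\left(y \right)} = \left(y + y\right) 1 = 2 y 1 = 2 y$)
$-467 - 370 j{\left(25 \right)} = -467 - 370 \cdot 2 \cdot 25 = -467 - 18500 = -18967$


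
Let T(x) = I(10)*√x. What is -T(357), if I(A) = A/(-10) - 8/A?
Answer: 9*√357/5 ≈ 34.010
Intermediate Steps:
I(A) = -8/A - A/10 (I(A) = A*(-⅒) - 8/A = -A/10 - 8/A = -8/A - A/10)
T(x) = -9*√x/5 (T(x) = (-8/10 - ⅒*10)*√x = (-8*⅒ - 1)*√x = (-⅘ - 1)*√x = -9*√x/5)
-T(357) = -(-9)*√357/5 = 9*√357/5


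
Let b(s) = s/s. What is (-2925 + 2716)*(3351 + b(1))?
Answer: -700568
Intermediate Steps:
b(s) = 1
(-2925 + 2716)*(3351 + b(1)) = (-2925 + 2716)*(3351 + 1) = -209*3352 = -700568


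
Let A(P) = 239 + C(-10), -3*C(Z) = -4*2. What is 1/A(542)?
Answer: 3/725 ≈ 0.0041379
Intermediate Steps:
C(Z) = 8/3 (C(Z) = -(-4)*2/3 = -1/3*(-8) = 8/3)
A(P) = 725/3 (A(P) = 239 + 8/3 = 725/3)
1/A(542) = 1/(725/3) = 3/725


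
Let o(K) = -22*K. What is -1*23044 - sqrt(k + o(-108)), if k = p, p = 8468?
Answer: -23044 - 2*sqrt(2711) ≈ -23148.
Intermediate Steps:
k = 8468
-1*23044 - sqrt(k + o(-108)) = -1*23044 - sqrt(8468 - 22*(-108)) = -23044 - sqrt(8468 + 2376) = -23044 - sqrt(10844) = -23044 - 2*sqrt(2711)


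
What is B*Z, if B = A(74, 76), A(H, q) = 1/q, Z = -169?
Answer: -169/76 ≈ -2.2237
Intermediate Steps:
B = 1/76 ≈ 0.013158
B*Z = (1/76)*(-169) = -169/76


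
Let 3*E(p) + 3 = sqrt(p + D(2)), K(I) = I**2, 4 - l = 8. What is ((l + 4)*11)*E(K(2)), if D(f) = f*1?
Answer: 0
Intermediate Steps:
l = -4 (l = 4 - 1*8 = 4 - 8 = -4)
D(f) = f
E(p) = -1 + sqrt(2 + p)/3 (E(p) = -1 + sqrt(p + 2)/3 = -1 + sqrt(2 + p)/3)
((l + 4)*11)*E(K(2)) = ((-4 + 4)*11)*(-1 + sqrt(2 + 2**2)/3) = (0*11)*(-1 + sqrt(2 + 4)/3) = 0*(-1 + sqrt(6)/3) = 0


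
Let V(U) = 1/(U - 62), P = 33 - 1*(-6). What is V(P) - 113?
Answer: -2600/23 ≈ -113.04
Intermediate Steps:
P = 39 (P = 33 + 6 = 39)
V(U) = 1/(-62 + U)
V(P) - 113 = 1/(-62 + 39) - 113 = 1/(-23) - 113 = -1/23 - 113 = -2600/23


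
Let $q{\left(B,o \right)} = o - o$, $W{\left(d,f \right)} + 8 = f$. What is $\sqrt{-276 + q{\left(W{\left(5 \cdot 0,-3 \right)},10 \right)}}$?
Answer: $2 i \sqrt{69} \approx 16.613 i$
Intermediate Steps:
$W{\left(d,f \right)} = -8 + f$
$q{\left(B,o \right)} = 0$
$\sqrt{-276 + q{\left(W{\left(5 \cdot 0,-3 \right)},10 \right)}} = \sqrt{-276 + 0} = \sqrt{-276} = 2 i \sqrt{69}$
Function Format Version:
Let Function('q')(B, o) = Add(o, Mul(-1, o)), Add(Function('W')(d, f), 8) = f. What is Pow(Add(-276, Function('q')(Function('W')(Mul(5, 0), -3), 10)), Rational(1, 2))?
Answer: Mul(2, I, Pow(69, Rational(1, 2))) ≈ Mul(16.613, I)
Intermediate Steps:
Function('W')(d, f) = Add(-8, f)
Function('q')(B, o) = 0
Pow(Add(-276, Function('q')(Function('W')(Mul(5, 0), -3), 10)), Rational(1, 2)) = Pow(Add(-276, 0), Rational(1, 2)) = Pow(-276, Rational(1, 2)) = Mul(2, I, Pow(69, Rational(1, 2)))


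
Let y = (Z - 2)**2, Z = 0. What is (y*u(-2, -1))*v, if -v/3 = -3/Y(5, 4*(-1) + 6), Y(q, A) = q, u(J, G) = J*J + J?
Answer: 72/5 ≈ 14.400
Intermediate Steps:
u(J, G) = J + J**2 (u(J, G) = J**2 + J = J + J**2)
v = 9/5 (v = -(-9)/5 = -3*(-3/5) = 9/5 ≈ 1.8000)
y = 4 (y = (0 - 2)**2 = (-2)**2 = 4)
(y*u(-2, -1))*v = (4*(-2*(1 - 2)))*(9/5) = (4*(-2*(-1)))*(9/5) = (4*2)*(9/5) = 8*(9/5) = 72/5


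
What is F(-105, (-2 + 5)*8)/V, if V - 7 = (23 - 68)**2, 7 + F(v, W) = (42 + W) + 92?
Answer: 151/2032 ≈ 0.074311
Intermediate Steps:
F(v, W) = 127 + W (F(v, W) = -7 + ((42 + W) + 92) = -7 + (134 + W) = 127 + W)
V = 2032 (V = 7 + (23 - 68)**2 = 7 + (-45)**2 = 7 + 2025 = 2032)
F(-105, (-2 + 5)*8)/V = (127 + (-2 + 5)*8)/2032 = (127 + 3*8)*(1/2032) = (127 + 24)*(1/2032) = 151*(1/2032) = 151/2032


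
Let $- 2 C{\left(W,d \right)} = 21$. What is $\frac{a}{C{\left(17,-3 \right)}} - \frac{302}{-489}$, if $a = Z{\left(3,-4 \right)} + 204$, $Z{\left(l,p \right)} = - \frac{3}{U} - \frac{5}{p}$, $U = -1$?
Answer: $- \frac{18793}{978} \approx -19.216$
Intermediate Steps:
$Z{\left(l,p \right)} = 3 - \frac{5}{p}$ ($Z{\left(l,p \right)} = - \frac{3}{-1} - \frac{5}{p} = \left(-3\right) \left(-1\right) - \frac{5}{p} = 3 - \frac{5}{p}$)
$C{\left(W,d \right)} = - \frac{21}{2}$ ($C{\left(W,d \right)} = \left(- \frac{1}{2}\right) 21 = - \frac{21}{2}$)
$a = \frac{833}{4}$ ($a = \left(3 - \frac{5}{-4}\right) + 204 = \left(3 - - \frac{5}{4}\right) + 204 = \left(3 + \frac{5}{4}\right) + 204 = \frac{17}{4} + 204 = \frac{833}{4} \approx 208.25$)
$\frac{a}{C{\left(17,-3 \right)}} - \frac{302}{-489} = \frac{833}{4 \left(- \frac{21}{2}\right)} - \frac{302}{-489} = \frac{833}{4} \left(- \frac{2}{21}\right) - - \frac{302}{489} = - \frac{119}{6} + \frac{302}{489} = - \frac{18793}{978}$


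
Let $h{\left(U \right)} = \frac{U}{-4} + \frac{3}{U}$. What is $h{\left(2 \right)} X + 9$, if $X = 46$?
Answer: $55$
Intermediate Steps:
$h{\left(U \right)} = \frac{3}{U} - \frac{U}{4}$ ($h{\left(U \right)} = U \left(- \frac{1}{4}\right) + \frac{3}{U} = - \frac{U}{4} + \frac{3}{U} = \frac{3}{U} - \frac{U}{4}$)
$h{\left(2 \right)} X + 9 = \left(\frac{3}{2} - \frac{1}{2}\right) 46 + 9 = 1 \cdot 46 + 9 = 46 + 9 = 55$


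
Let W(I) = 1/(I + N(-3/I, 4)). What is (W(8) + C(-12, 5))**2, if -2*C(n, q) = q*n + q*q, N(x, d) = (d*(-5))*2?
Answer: 312481/1024 ≈ 305.16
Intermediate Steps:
N(x, d) = -10*d (N(x, d) = -5*d*2 = -10*d)
C(n, q) = -q**2/2 - n*q/2 (C(n, q) = -(q*n + q*q)/2 = -(n*q + q**2)/2 = -(q**2 + n*q)/2 = -q**2/2 - n*q/2)
W(I) = 1/(-40 + I) (W(I) = 1/(I - 10*4) = 1/(I - 40) = 1/(-40 + I))
(W(8) + C(-12, 5))**2 = (1/(-40 + 8) - 1/2*5*(-12 + 5))**2 = (1/(-32) - 1/2*5*(-7))**2 = (-1/32 + 35/2)**2 = (559/32)**2 = 312481/1024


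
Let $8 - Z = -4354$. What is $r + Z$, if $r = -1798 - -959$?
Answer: $3523$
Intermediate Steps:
$Z = 4362$ ($Z = 8 - -4354 = 8 + 4354 = 4362$)
$r = -839$ ($r = -1798 + 959 = -839$)
$r + Z = -839 + 4362 = 3523$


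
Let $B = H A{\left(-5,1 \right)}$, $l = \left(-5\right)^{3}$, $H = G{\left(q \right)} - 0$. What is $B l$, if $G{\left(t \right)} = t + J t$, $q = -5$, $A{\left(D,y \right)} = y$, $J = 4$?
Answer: $3125$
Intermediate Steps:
$G{\left(t \right)} = 5 t$ ($G{\left(t \right)} = t + 4 t = 5 t$)
$H = -25$ ($H = 5 \left(-5\right) - 0 = -25 + 0 = -25$)
$l = -125$
$B = -25$ ($B = \left(-25\right) 1 = -25$)
$B l = \left(-25\right) \left(-125\right) = 3125$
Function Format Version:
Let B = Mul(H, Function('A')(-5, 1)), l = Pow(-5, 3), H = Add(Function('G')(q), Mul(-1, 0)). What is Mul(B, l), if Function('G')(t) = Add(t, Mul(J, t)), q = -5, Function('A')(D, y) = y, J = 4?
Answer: 3125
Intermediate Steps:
Function('G')(t) = Mul(5, t) (Function('G')(t) = Add(t, Mul(4, t)) = Mul(5, t))
H = -25 (H = Add(Mul(5, -5), Mul(-1, 0)) = Add(-25, 0) = -25)
l = -125
B = -25 (B = Mul(-25, 1) = -25)
Mul(B, l) = Mul(-25, -125) = 3125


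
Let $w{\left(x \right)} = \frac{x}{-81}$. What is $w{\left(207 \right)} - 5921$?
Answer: $- \frac{53312}{9} \approx -5923.6$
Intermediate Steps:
$w{\left(x \right)} = - \frac{x}{81}$ ($w{\left(x \right)} = x \left(- \frac{1}{81}\right) = - \frac{x}{81}$)
$w{\left(207 \right)} - 5921 = \left(- \frac{1}{81}\right) 207 - 5921 = - \frac{23}{9} - 5921 = - \frac{53312}{9}$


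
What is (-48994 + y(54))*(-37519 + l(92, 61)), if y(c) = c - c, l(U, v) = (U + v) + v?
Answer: 1827721170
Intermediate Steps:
l(U, v) = U + 2*v
y(c) = 0
(-48994 + y(54))*(-37519 + l(92, 61)) = (-48994 + 0)*(-37519 + (92 + 2*61)) = -48994*(-37519 + (92 + 122)) = -48994*(-37519 + 214) = -48994*(-37305) = 1827721170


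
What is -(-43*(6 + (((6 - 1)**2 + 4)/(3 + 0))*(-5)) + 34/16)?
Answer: -43739/24 ≈ -1822.5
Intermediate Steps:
-(-43*(6 + (((6 - 1)**2 + 4)/(3 + 0))*(-5)) + 34/16) = -(-43*(6 + ((5**2 + 4)/3)*(-5)) + 34*(1/16)) = -(-43*(6 + ((25 + 4)*(1/3))*(-5)) + 17/8) = -(-43*(6 + (29*(1/3))*(-5)) + 17/8) = -(-43*(6 + (29/3)*(-5)) + 17/8) = -(-43*(6 - 145/3) + 17/8) = -(-43*(-127/3) + 17/8) = -(5461/3 + 17/8) = -1*43739/24 = -43739/24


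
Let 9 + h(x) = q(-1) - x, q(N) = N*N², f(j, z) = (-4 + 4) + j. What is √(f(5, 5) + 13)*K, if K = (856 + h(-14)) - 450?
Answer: 1230*√2 ≈ 1739.5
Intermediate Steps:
f(j, z) = j (f(j, z) = 0 + j = j)
q(N) = N³
h(x) = -10 - x (h(x) = -9 + ((-1)³ - x) = -9 + (-1 - x) = -10 - x)
K = 410 (K = (856 + (-10 - 1*(-14))) - 450 = (856 + (-10 + 14)) - 450 = (856 + 4) - 450 = 860 - 450 = 410)
√(f(5, 5) + 13)*K = √(5 + 13)*410 = √18*410 = (3*√2)*410 = 1230*√2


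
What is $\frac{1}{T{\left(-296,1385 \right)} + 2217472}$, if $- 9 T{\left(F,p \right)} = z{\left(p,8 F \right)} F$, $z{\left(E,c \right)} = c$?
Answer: $\frac{9}{19256320} \approx 4.6738 \cdot 10^{-7}$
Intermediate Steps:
$T{\left(F,p \right)} = - \frac{8 F^{2}}{9}$ ($T{\left(F,p \right)} = - \frac{8 F F}{9} = - \frac{8 F^{2}}{9}$)
$\frac{1}{T{\left(-296,1385 \right)} + 2217472} = \frac{1}{- \frac{8 \left(-296\right)^{2}}{9} + 2217472} = \frac{1}{\left(- \frac{8}{9}\right) 87616 + 2217472} = \frac{1}{- \frac{700928}{9} + 2217472} = \frac{1}{\frac{19256320}{9}} = \frac{9}{19256320}$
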